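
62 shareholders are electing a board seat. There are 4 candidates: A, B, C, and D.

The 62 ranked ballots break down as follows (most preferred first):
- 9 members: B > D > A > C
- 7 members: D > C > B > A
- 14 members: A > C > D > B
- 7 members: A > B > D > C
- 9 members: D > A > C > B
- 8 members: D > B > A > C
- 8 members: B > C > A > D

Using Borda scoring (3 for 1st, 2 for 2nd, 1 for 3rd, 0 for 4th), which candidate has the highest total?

A: 9×1 + 7×0 + 14×3 + 7×3 + 9×2 + 8×1 + 8×1 = 106
B: 9×3 + 7×1 + 14×0 + 7×2 + 9×0 + 8×2 + 8×3 = 88
C: 9×0 + 7×2 + 14×2 + 7×0 + 9×1 + 8×0 + 8×2 = 67
D: 9×2 + 7×3 + 14×1 + 7×1 + 9×3 + 8×3 + 8×0 = 111

D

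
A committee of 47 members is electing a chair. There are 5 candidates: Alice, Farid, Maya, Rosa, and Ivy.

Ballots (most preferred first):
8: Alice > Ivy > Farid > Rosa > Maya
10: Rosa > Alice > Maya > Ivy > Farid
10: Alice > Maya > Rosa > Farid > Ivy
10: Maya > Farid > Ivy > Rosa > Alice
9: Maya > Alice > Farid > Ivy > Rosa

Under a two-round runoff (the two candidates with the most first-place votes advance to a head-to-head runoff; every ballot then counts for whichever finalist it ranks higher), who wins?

Round 1 first-place votes: Alice 18, Farid 0, Maya 19, Rosa 10, Ivy 0. Maya and Alice advance.
Runoff: Maya is ranked above Alice on 19 ballots, Alice above Maya on 28.

Alice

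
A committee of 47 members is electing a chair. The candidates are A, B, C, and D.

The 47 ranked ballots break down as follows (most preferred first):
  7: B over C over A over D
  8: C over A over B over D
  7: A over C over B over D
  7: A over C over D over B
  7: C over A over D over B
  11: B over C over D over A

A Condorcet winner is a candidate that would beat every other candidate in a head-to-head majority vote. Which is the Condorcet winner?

C vs A: 33–14
C vs B: 29–18
C vs D: 47–0
C beats every other candidate.

C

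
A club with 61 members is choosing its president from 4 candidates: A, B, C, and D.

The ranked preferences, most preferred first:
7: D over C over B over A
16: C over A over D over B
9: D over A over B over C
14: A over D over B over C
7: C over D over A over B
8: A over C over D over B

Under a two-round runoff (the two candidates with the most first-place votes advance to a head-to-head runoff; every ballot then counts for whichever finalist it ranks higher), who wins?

A

Round 1 first-place votes: A 22, B 0, C 23, D 16. C and A advance.
Runoff: C is ranked above A on 30 ballots, A above C on 31.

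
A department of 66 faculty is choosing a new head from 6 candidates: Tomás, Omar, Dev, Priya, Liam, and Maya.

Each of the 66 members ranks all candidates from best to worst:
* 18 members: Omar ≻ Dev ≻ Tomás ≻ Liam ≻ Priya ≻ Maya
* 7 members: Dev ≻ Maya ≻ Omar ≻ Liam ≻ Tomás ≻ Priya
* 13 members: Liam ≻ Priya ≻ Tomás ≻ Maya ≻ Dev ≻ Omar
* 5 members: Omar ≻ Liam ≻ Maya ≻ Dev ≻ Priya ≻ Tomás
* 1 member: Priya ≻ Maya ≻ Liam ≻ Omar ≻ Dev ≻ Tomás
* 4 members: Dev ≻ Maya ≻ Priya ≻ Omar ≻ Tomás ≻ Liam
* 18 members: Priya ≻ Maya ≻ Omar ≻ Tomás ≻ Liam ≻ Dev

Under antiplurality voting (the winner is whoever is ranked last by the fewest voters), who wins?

Liam

Last-place votes: Tomás 6, Omar 13, Dev 18, Priya 7, Liam 4, Maya 18.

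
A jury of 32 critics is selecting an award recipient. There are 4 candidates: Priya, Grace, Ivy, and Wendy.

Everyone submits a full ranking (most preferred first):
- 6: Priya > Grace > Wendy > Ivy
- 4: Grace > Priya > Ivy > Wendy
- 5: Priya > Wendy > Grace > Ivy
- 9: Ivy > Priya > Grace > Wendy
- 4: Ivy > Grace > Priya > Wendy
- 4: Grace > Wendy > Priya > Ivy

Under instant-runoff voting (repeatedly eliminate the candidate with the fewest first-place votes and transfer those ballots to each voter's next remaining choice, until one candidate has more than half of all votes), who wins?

Round 1: Priya 11, Grace 8, Ivy 13, Wendy 0. Wendy eliminated.
Round 2: Priya 11, Grace 8, Ivy 13. Grace eliminated.
Round 3: Priya 19, Ivy 13. Priya has a majority (≥17).

Priya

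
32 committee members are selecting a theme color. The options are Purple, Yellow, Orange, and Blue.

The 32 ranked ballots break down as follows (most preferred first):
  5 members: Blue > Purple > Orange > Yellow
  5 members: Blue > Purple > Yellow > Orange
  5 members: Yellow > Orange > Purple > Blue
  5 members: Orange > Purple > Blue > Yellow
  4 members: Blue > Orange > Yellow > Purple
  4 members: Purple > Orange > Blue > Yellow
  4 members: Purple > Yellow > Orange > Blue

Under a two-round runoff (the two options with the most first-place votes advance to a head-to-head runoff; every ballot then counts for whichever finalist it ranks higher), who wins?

Round 1 first-place votes: Purple 8, Yellow 5, Orange 5, Blue 14. Blue and Purple advance.
Runoff: Blue is ranked above Purple on 14 ballots, Purple above Blue on 18.

Purple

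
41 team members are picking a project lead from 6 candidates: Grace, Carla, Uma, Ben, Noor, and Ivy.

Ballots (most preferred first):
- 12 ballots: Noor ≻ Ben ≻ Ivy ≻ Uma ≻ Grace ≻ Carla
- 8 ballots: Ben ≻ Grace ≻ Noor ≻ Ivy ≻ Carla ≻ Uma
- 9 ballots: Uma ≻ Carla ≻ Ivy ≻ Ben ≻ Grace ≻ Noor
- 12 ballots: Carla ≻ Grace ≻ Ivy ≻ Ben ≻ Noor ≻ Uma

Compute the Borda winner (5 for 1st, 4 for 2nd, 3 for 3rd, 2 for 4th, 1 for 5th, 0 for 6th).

Ben

Grace: 12×1 + 8×4 + 9×1 + 12×4 = 101
Carla: 12×0 + 8×1 + 9×4 + 12×5 = 104
Uma: 12×2 + 8×0 + 9×5 + 12×0 = 69
Ben: 12×4 + 8×5 + 9×2 + 12×2 = 130
Noor: 12×5 + 8×3 + 9×0 + 12×1 = 96
Ivy: 12×3 + 8×2 + 9×3 + 12×3 = 115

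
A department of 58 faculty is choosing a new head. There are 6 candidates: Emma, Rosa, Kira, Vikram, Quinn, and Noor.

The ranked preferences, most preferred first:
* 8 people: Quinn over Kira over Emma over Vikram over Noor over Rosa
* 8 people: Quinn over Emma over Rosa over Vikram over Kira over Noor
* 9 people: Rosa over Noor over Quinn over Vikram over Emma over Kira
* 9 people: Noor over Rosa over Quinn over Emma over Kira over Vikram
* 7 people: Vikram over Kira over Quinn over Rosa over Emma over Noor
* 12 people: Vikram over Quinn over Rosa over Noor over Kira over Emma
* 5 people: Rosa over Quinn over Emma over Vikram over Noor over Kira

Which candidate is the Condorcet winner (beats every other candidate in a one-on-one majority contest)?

Quinn vs Emma: 58–0
Quinn vs Rosa: 35–23
Quinn vs Kira: 51–7
Quinn vs Vikram: 39–19
Quinn vs Noor: 40–18
Quinn beats every other candidate.

Quinn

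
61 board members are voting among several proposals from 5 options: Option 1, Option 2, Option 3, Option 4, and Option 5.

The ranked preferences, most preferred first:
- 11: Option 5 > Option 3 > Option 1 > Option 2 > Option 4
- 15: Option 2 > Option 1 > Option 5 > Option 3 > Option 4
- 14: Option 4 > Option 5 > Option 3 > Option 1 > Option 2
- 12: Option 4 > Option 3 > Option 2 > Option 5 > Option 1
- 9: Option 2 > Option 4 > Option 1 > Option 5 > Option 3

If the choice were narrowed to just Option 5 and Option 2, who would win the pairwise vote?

Option 5 is ranked above Option 2 on 25 ballots; Option 2 above Option 5 on 36.

Option 2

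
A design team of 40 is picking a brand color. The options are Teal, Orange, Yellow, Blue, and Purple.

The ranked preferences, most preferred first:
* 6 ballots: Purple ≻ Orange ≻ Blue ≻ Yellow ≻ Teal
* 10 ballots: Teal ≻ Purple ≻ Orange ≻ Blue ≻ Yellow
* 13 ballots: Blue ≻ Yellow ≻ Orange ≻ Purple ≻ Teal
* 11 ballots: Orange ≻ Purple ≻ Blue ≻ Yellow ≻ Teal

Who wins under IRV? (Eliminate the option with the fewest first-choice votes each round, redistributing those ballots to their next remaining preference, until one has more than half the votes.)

Orange

Round 1: Teal 10, Orange 11, Yellow 0, Blue 13, Purple 6. Yellow eliminated.
Round 2: Teal 10, Orange 11, Blue 13, Purple 6. Purple eliminated.
Round 3: Teal 10, Orange 17, Blue 13. Teal eliminated.
Round 4: Orange 27, Blue 13. Orange has a majority (≥21).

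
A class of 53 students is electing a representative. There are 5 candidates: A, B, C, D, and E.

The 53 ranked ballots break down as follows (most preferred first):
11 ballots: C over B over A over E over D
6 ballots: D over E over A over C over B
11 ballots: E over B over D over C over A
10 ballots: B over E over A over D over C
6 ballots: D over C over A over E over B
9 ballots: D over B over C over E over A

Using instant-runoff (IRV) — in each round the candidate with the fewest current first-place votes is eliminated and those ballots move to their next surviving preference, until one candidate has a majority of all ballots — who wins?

E

Round 1: A 0, B 10, C 11, D 21, E 11. A eliminated.
Round 2: B 10, C 11, D 21, E 11. B eliminated.
Round 3: C 11, D 21, E 21. C eliminated.
Round 4: D 21, E 32. E has a majority (≥27).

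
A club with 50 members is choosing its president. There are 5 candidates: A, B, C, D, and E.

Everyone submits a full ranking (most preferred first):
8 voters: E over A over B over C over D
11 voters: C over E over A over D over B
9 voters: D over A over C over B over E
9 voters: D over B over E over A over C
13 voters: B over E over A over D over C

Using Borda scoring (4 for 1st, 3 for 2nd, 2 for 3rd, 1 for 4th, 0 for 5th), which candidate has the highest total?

A: 8×3 + 11×2 + 9×3 + 9×1 + 13×2 = 108
B: 8×2 + 11×0 + 9×1 + 9×3 + 13×4 = 104
C: 8×1 + 11×4 + 9×2 + 9×0 + 13×0 = 70
D: 8×0 + 11×1 + 9×4 + 9×4 + 13×1 = 96
E: 8×4 + 11×3 + 9×0 + 9×2 + 13×3 = 122

E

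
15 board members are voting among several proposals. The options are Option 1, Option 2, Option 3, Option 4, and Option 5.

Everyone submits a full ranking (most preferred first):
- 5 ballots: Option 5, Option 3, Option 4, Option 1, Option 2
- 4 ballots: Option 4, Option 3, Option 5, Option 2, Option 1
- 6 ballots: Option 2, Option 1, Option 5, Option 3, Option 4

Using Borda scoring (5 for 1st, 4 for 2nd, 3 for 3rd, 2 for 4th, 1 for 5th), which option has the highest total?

Option 5

Option 1: 5×2 + 4×1 + 6×4 = 38
Option 2: 5×1 + 4×2 + 6×5 = 43
Option 3: 5×4 + 4×4 + 6×2 = 48
Option 4: 5×3 + 4×5 + 6×1 = 41
Option 5: 5×5 + 4×3 + 6×3 = 55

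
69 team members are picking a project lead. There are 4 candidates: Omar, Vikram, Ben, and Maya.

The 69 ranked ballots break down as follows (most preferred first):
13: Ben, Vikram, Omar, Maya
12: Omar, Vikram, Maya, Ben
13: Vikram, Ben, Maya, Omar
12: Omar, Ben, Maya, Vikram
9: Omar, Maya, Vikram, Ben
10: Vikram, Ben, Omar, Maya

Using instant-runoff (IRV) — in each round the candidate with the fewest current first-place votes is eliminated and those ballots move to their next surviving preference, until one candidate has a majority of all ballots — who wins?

Vikram

Round 1: Omar 33, Vikram 23, Ben 13, Maya 0. Maya eliminated.
Round 2: Omar 33, Vikram 23, Ben 13. Ben eliminated.
Round 3: Omar 33, Vikram 36. Vikram has a majority (≥35).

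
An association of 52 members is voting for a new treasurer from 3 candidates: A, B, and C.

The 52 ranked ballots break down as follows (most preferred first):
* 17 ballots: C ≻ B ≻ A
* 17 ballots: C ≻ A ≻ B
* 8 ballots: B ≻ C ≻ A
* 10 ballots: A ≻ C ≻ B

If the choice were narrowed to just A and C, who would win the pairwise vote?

A is ranked above C on 10 ballots; C above A on 42.

C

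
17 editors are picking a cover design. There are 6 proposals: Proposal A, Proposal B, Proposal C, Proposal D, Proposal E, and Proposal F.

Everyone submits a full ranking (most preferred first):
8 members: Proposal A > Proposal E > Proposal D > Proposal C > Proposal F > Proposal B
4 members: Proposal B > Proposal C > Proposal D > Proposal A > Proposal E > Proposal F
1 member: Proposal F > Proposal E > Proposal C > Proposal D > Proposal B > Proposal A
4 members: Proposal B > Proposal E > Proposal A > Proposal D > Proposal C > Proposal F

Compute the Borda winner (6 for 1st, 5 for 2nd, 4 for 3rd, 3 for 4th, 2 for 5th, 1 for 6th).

Proposal A

Proposal A: 8×6 + 4×3 + 1×1 + 4×4 = 77
Proposal B: 8×1 + 4×6 + 1×2 + 4×6 = 58
Proposal C: 8×3 + 4×5 + 1×4 + 4×2 = 56
Proposal D: 8×4 + 4×4 + 1×3 + 4×3 = 63
Proposal E: 8×5 + 4×2 + 1×5 + 4×5 = 73
Proposal F: 8×2 + 4×1 + 1×6 + 4×1 = 30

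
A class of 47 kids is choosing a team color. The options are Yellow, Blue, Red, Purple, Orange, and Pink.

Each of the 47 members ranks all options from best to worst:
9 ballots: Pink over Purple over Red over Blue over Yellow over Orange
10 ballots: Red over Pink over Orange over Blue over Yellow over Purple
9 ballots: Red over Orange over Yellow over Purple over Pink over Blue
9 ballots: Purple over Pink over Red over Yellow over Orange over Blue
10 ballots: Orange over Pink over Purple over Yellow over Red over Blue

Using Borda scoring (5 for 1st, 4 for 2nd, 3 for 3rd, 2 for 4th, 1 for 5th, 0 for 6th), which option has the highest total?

Pink

Yellow: 9×1 + 10×1 + 9×3 + 9×2 + 10×2 = 84
Blue: 9×2 + 10×2 + 9×0 + 9×0 + 10×0 = 38
Red: 9×3 + 10×5 + 9×5 + 9×3 + 10×1 = 159
Purple: 9×4 + 10×0 + 9×2 + 9×5 + 10×3 = 129
Orange: 9×0 + 10×3 + 9×4 + 9×1 + 10×5 = 125
Pink: 9×5 + 10×4 + 9×1 + 9×4 + 10×4 = 170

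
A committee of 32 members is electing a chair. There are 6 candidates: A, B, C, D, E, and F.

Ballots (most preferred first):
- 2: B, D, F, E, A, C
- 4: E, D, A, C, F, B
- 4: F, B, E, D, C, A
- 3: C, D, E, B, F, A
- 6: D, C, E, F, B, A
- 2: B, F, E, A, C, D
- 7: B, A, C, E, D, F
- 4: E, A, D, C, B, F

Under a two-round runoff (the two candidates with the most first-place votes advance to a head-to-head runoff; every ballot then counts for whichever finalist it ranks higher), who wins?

Round 1 first-place votes: A 0, B 11, C 3, D 6, E 8, F 4. B and E advance.
Runoff: B is ranked above E on 15 ballots, E above B on 17.

E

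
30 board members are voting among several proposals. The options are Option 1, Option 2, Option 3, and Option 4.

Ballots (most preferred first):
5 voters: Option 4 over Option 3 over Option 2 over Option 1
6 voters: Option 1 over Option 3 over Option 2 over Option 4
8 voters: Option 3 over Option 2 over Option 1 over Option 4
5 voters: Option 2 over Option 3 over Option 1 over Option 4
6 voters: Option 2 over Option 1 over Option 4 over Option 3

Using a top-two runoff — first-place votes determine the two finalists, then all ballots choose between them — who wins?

Round 1 first-place votes: Option 1 6, Option 2 11, Option 3 8, Option 4 5. Option 2 and Option 3 advance.
Runoff: Option 2 is ranked above Option 3 on 11 ballots, Option 3 above Option 2 on 19.

Option 3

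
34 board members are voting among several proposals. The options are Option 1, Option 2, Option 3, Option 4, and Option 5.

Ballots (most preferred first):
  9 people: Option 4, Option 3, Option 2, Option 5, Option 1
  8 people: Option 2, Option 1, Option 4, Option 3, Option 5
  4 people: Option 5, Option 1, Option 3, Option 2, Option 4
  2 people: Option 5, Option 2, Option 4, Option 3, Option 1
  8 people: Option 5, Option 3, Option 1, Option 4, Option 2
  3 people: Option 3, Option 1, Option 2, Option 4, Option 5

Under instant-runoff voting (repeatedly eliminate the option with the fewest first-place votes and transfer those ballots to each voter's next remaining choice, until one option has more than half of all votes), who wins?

Option 2

Round 1: Option 1 0, Option 2 8, Option 3 3, Option 4 9, Option 5 14. Option 1 eliminated.
Round 2: Option 2 8, Option 3 3, Option 4 9, Option 5 14. Option 3 eliminated.
Round 3: Option 2 11, Option 4 9, Option 5 14. Option 4 eliminated.
Round 4: Option 2 20, Option 5 14. Option 2 has a majority (≥18).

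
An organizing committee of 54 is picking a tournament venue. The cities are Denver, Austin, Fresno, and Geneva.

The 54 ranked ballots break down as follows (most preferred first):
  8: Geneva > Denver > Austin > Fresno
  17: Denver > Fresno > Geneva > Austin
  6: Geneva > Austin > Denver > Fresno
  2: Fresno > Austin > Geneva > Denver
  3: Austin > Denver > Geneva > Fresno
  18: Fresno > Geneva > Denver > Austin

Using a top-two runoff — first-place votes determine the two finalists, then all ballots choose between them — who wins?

Round 1 first-place votes: Denver 17, Austin 3, Fresno 20, Geneva 14. Fresno and Denver advance.
Runoff: Fresno is ranked above Denver on 20 ballots, Denver above Fresno on 34.

Denver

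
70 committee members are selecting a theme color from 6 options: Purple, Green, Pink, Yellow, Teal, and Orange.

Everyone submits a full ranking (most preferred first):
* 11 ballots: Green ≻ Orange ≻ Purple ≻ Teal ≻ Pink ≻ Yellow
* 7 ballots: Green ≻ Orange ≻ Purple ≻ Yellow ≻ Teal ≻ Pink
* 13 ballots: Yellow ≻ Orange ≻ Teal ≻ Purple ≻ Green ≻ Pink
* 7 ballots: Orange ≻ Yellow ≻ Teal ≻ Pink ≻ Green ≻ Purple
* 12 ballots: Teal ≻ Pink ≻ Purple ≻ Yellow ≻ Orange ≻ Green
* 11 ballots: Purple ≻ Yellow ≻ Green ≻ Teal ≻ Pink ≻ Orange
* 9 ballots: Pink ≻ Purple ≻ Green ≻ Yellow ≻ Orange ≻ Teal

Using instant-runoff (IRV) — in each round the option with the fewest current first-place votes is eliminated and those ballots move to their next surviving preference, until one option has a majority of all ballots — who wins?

Round 1: Purple 11, Green 18, Pink 9, Yellow 13, Teal 12, Orange 7. Orange eliminated.
Round 2: Purple 11, Green 18, Pink 9, Yellow 20, Teal 12. Pink eliminated.
Round 3: Purple 20, Green 18, Yellow 20, Teal 12. Teal eliminated.
Round 4: Purple 32, Green 18, Yellow 20. Green eliminated.
Round 5: Purple 50, Yellow 20. Purple has a majority (≥36).

Purple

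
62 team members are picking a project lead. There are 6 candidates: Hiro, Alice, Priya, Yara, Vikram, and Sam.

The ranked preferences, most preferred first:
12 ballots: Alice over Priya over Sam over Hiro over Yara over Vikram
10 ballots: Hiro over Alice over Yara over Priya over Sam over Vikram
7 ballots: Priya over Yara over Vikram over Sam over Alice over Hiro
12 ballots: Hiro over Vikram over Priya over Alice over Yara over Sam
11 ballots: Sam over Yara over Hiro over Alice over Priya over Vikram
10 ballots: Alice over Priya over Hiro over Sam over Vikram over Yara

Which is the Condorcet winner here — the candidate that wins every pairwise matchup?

Hiro vs Alice: 33–29
Hiro vs Priya: 33–29
Hiro vs Yara: 44–18
Hiro vs Vikram: 55–7
Hiro vs Sam: 32–30
Hiro beats every other candidate.

Hiro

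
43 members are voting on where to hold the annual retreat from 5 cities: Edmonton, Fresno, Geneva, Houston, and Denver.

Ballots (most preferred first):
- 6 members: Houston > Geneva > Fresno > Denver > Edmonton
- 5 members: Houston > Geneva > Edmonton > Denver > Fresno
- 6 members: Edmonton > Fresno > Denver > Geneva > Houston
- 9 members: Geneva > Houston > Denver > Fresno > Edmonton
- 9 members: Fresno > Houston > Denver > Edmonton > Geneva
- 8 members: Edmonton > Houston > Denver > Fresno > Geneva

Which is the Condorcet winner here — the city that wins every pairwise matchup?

Houston vs Edmonton: 29–14
Houston vs Fresno: 28–15
Houston vs Geneva: 28–15
Houston vs Denver: 37–6
Houston beats every other city.

Houston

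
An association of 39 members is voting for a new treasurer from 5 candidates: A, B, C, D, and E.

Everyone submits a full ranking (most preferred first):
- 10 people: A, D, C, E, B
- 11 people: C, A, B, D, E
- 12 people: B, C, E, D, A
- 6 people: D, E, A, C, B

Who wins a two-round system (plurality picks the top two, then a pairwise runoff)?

Round 1 first-place votes: A 10, B 12, C 11, D 6, E 0. B and C advance.
Runoff: B is ranked above C on 12 ballots, C above B on 27.

C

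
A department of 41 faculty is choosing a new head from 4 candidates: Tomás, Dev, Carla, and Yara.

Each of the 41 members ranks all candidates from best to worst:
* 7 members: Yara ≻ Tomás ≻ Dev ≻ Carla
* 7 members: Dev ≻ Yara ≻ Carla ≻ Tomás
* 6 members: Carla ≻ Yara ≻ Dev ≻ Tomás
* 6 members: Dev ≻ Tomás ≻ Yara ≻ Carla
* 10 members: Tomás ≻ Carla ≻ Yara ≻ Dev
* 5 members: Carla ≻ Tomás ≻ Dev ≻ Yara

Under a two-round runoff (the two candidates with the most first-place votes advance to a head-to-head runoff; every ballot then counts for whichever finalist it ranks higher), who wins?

Carla

Round 1 first-place votes: Tomás 10, Dev 13, Carla 11, Yara 7. Dev and Carla advance.
Runoff: Dev is ranked above Carla on 20 ballots, Carla above Dev on 21.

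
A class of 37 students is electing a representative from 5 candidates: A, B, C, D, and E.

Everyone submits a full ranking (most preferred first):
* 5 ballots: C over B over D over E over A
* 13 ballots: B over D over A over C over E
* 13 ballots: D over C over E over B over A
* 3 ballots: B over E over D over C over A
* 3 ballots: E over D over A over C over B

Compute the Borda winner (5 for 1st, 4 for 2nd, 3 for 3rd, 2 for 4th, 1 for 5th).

A: 5×1 + 13×3 + 13×1 + 3×1 + 3×3 = 69
B: 5×4 + 13×5 + 13×2 + 3×5 + 3×1 = 129
C: 5×5 + 13×2 + 13×4 + 3×2 + 3×2 = 115
D: 5×3 + 13×4 + 13×5 + 3×3 + 3×4 = 153
E: 5×2 + 13×1 + 13×3 + 3×4 + 3×5 = 89

D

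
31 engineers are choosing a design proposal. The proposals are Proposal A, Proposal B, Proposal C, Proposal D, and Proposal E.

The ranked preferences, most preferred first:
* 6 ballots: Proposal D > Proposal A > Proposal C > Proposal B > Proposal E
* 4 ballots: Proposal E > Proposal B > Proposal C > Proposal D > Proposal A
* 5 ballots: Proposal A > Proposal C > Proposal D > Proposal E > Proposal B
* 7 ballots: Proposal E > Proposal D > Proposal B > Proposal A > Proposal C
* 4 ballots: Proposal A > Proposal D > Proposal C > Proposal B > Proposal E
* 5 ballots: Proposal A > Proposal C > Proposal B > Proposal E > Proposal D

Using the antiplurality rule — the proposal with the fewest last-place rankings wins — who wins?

Proposal A

Last-place votes: Proposal A 4, Proposal B 5, Proposal C 7, Proposal D 5, Proposal E 10.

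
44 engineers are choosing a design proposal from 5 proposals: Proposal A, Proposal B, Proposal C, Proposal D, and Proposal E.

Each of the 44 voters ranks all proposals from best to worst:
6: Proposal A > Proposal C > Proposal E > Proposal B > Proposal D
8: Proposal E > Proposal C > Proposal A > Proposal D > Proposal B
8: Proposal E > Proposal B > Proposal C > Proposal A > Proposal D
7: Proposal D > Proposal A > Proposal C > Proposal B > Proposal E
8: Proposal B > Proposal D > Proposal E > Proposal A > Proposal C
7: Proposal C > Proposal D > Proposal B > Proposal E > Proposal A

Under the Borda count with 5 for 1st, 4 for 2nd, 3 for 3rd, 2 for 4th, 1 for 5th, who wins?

Proposal A: 6×5 + 8×3 + 8×2 + 7×4 + 8×2 + 7×1 = 121
Proposal B: 6×2 + 8×1 + 8×4 + 7×2 + 8×5 + 7×3 = 127
Proposal C: 6×4 + 8×4 + 8×3 + 7×3 + 8×1 + 7×5 = 144
Proposal D: 6×1 + 8×2 + 8×1 + 7×5 + 8×4 + 7×4 = 125
Proposal E: 6×3 + 8×5 + 8×5 + 7×1 + 8×3 + 7×2 = 143

Proposal C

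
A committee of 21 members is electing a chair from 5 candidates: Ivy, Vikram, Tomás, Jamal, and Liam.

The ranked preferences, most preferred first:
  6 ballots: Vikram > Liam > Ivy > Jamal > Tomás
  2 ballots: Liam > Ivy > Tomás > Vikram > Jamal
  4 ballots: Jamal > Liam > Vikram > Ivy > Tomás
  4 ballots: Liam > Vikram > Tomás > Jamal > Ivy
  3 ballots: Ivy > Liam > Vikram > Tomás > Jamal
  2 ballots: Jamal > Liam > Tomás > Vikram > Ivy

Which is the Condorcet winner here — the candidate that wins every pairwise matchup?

Liam

Liam vs Ivy: 18–3
Liam vs Vikram: 15–6
Liam vs Tomás: 21–0
Liam vs Jamal: 15–6
Liam beats every other candidate.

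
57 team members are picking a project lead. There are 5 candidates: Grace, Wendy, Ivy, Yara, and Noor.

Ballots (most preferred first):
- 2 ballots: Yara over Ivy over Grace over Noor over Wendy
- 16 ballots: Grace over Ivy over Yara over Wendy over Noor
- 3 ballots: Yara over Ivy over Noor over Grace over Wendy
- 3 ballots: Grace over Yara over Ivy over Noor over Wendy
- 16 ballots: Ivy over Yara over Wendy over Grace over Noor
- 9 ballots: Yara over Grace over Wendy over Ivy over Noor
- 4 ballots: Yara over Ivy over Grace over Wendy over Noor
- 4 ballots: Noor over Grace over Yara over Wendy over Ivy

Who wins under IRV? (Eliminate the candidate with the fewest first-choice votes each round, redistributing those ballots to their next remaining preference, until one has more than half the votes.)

Yara

Round 1: Grace 19, Wendy 0, Ivy 16, Yara 18, Noor 4. Wendy eliminated.
Round 2: Grace 19, Ivy 16, Yara 18, Noor 4. Noor eliminated.
Round 3: Grace 23, Ivy 16, Yara 18. Ivy eliminated.
Round 4: Grace 23, Yara 34. Yara has a majority (≥29).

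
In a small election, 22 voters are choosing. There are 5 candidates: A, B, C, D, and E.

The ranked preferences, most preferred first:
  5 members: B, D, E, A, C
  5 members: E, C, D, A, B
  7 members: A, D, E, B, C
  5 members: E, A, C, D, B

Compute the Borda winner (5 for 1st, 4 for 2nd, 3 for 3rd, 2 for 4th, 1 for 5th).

A: 5×2 + 5×2 + 7×5 + 5×4 = 75
B: 5×5 + 5×1 + 7×2 + 5×1 = 49
C: 5×1 + 5×4 + 7×1 + 5×3 = 47
D: 5×4 + 5×3 + 7×4 + 5×2 = 73
E: 5×3 + 5×5 + 7×3 + 5×5 = 86

E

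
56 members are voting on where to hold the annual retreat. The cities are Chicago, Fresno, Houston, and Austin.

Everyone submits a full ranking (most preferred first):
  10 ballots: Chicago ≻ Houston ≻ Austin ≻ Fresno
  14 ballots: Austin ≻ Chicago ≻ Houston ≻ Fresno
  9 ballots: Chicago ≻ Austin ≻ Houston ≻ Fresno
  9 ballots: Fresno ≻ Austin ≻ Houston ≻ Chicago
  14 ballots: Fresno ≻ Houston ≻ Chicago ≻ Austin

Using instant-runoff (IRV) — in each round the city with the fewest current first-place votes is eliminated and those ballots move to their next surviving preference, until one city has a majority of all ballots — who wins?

Chicago

Round 1: Chicago 19, Fresno 23, Houston 0, Austin 14. Houston eliminated.
Round 2: Chicago 19, Fresno 23, Austin 14. Austin eliminated.
Round 3: Chicago 33, Fresno 23. Chicago has a majority (≥29).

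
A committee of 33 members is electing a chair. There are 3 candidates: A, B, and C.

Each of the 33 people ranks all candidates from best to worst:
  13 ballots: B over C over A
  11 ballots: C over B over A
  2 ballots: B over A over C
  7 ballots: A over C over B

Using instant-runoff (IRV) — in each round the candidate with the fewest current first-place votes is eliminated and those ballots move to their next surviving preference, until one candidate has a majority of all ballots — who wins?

C

Round 1: A 7, B 15, C 11. A eliminated.
Round 2: B 15, C 18. C has a majority (≥17).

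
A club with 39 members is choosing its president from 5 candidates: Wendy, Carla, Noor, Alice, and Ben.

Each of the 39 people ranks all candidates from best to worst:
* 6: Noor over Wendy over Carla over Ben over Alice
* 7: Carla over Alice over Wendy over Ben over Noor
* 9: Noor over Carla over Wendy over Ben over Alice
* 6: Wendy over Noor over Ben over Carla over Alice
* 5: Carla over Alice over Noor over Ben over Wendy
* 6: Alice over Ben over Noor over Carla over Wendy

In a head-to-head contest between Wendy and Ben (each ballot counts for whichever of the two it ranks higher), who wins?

Wendy is ranked above Ben on 28 ballots; Ben above Wendy on 11.

Wendy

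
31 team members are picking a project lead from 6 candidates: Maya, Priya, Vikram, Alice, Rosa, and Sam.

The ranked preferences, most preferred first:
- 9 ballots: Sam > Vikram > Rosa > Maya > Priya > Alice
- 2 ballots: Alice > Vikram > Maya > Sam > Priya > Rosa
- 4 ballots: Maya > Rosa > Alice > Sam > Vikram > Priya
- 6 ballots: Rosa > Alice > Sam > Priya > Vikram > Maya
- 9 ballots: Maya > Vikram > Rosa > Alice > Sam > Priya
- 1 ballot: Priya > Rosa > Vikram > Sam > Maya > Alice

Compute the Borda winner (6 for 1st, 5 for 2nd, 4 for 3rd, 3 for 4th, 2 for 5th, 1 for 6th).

Maya: 9×3 + 2×4 + 4×6 + 6×1 + 9×6 + 1×2 = 121
Priya: 9×2 + 2×2 + 4×1 + 6×3 + 9×1 + 1×6 = 59
Vikram: 9×5 + 2×5 + 4×2 + 6×2 + 9×5 + 1×4 = 124
Alice: 9×1 + 2×6 + 4×4 + 6×5 + 9×3 + 1×1 = 95
Rosa: 9×4 + 2×1 + 4×5 + 6×6 + 9×4 + 1×5 = 135
Sam: 9×6 + 2×3 + 4×3 + 6×4 + 9×2 + 1×3 = 117

Rosa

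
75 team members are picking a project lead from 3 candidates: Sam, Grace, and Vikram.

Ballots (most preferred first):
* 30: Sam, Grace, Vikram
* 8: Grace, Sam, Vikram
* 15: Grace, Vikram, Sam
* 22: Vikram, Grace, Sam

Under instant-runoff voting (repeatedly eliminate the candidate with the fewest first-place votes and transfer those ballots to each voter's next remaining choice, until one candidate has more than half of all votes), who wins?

Grace

Round 1: Sam 30, Grace 23, Vikram 22. Vikram eliminated.
Round 2: Sam 30, Grace 45. Grace has a majority (≥38).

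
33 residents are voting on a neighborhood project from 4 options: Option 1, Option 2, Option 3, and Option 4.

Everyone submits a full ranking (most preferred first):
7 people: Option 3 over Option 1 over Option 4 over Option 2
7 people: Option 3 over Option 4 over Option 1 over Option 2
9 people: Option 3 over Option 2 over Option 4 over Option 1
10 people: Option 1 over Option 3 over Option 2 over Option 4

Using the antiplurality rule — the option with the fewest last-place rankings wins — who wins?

Option 3

Last-place votes: Option 1 9, Option 2 14, Option 3 0, Option 4 10.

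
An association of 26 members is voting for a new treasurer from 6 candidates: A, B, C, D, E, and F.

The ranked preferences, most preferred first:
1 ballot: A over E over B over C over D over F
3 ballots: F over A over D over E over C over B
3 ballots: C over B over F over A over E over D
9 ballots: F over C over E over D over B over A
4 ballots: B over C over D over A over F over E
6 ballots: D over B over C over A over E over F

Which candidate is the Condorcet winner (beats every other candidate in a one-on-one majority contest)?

C

C vs A: 22–4
C vs B: 15–11
C vs D: 17–9
C vs E: 22–4
C vs F: 14–12
C beats every other candidate.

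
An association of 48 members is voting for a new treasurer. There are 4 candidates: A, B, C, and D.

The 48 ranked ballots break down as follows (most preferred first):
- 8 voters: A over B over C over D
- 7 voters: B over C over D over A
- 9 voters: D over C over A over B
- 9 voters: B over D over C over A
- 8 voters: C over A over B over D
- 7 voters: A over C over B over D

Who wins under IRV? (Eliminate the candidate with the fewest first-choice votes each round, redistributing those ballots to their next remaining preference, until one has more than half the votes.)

A

Round 1: A 15, B 16, C 8, D 9. C eliminated.
Round 2: A 23, B 16, D 9. D eliminated.
Round 3: A 32, B 16. A has a majority (≥25).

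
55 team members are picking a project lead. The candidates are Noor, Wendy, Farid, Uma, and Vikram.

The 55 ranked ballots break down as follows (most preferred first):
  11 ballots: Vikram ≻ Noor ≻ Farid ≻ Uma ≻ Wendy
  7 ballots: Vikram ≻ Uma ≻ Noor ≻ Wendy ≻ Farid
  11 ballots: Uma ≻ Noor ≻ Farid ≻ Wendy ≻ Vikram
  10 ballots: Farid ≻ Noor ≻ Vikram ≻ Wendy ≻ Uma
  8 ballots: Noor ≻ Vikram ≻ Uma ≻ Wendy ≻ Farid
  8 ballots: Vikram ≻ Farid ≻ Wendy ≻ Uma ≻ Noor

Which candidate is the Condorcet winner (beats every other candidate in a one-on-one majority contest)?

Noor vs Wendy: 47–8
Noor vs Farid: 37–18
Noor vs Uma: 29–26
Noor vs Vikram: 29–26
Noor beats every other candidate.

Noor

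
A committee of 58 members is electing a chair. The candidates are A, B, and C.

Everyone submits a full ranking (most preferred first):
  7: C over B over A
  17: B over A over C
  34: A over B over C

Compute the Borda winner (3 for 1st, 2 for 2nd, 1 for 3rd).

A: 7×1 + 17×2 + 34×3 = 143
B: 7×2 + 17×3 + 34×2 = 133
C: 7×3 + 17×1 + 34×1 = 72

A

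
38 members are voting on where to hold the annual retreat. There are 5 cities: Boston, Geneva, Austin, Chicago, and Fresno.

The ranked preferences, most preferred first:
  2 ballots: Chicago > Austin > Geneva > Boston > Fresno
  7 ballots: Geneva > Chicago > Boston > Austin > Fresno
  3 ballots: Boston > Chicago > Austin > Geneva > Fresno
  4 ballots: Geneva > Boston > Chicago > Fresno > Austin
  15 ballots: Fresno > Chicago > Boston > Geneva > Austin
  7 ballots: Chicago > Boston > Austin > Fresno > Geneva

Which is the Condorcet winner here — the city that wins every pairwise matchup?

Chicago vs Boston: 31–7
Chicago vs Geneva: 27–11
Chicago vs Austin: 38–0
Chicago vs Fresno: 23–15
Chicago beats every other city.

Chicago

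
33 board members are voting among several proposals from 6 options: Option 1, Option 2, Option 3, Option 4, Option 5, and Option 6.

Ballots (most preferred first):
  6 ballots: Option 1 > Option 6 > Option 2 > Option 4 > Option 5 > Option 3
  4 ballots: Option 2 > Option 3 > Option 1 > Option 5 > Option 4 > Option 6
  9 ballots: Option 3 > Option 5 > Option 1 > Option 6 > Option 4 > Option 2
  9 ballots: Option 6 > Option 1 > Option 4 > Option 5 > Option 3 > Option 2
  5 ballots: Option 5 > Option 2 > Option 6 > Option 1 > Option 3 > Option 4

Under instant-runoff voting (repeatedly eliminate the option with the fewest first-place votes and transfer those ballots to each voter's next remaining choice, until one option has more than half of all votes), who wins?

Option 6

Round 1: Option 1 6, Option 2 4, Option 3 9, Option 4 0, Option 5 5, Option 6 9. Option 4 eliminated.
Round 2: Option 1 6, Option 2 4, Option 3 9, Option 5 5, Option 6 9. Option 2 eliminated.
Round 3: Option 1 6, Option 3 13, Option 5 5, Option 6 9. Option 5 eliminated.
Round 4: Option 1 6, Option 3 13, Option 6 14. Option 1 eliminated.
Round 5: Option 3 13, Option 6 20. Option 6 has a majority (≥17).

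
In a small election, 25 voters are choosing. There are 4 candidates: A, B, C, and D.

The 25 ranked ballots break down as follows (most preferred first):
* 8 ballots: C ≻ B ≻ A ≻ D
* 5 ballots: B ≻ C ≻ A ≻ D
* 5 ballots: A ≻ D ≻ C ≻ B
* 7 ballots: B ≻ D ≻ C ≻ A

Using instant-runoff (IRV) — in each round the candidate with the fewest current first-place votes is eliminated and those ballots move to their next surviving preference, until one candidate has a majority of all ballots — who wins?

Round 1: A 5, B 12, C 8, D 0. D eliminated.
Round 2: A 5, B 12, C 8. A eliminated.
Round 3: B 12, C 13. C has a majority (≥13).

C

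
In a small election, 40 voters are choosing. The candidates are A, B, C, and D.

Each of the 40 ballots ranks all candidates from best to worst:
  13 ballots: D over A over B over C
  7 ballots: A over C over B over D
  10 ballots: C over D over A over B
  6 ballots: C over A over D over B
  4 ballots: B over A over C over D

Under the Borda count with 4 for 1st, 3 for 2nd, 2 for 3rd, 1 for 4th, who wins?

A: 13×3 + 7×4 + 10×2 + 6×3 + 4×3 = 117
B: 13×2 + 7×2 + 10×1 + 6×1 + 4×4 = 72
C: 13×1 + 7×3 + 10×4 + 6×4 + 4×2 = 106
D: 13×4 + 7×1 + 10×3 + 6×2 + 4×1 = 105

A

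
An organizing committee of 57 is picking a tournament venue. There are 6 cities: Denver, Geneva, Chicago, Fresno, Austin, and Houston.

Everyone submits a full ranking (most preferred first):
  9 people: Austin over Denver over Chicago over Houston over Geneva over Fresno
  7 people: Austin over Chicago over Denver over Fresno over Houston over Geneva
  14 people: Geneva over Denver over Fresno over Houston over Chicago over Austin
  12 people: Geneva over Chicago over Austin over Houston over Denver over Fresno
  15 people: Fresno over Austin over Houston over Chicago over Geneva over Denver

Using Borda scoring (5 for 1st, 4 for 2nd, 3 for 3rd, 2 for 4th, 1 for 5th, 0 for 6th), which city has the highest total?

Austin

Denver: 9×4 + 7×3 + 14×4 + 12×1 + 15×0 = 125
Geneva: 9×1 + 7×0 + 14×5 + 12×5 + 15×1 = 154
Chicago: 9×3 + 7×4 + 14×1 + 12×4 + 15×2 = 147
Fresno: 9×0 + 7×2 + 14×3 + 12×0 + 15×5 = 131
Austin: 9×5 + 7×5 + 14×0 + 12×3 + 15×4 = 176
Houston: 9×2 + 7×1 + 14×2 + 12×2 + 15×3 = 122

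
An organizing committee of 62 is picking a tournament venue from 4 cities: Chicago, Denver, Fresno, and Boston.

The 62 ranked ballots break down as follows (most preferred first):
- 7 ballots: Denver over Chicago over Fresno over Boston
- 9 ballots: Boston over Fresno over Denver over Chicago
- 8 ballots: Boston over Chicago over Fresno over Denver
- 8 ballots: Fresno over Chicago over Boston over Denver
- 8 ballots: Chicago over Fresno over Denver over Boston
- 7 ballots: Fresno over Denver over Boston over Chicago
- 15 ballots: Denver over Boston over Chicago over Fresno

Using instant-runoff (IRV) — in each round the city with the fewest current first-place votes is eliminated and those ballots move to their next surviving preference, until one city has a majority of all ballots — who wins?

Fresno

Round 1: Chicago 8, Denver 22, Fresno 15, Boston 17. Chicago eliminated.
Round 2: Denver 22, Fresno 23, Boston 17. Boston eliminated.
Round 3: Denver 22, Fresno 40. Fresno has a majority (≥32).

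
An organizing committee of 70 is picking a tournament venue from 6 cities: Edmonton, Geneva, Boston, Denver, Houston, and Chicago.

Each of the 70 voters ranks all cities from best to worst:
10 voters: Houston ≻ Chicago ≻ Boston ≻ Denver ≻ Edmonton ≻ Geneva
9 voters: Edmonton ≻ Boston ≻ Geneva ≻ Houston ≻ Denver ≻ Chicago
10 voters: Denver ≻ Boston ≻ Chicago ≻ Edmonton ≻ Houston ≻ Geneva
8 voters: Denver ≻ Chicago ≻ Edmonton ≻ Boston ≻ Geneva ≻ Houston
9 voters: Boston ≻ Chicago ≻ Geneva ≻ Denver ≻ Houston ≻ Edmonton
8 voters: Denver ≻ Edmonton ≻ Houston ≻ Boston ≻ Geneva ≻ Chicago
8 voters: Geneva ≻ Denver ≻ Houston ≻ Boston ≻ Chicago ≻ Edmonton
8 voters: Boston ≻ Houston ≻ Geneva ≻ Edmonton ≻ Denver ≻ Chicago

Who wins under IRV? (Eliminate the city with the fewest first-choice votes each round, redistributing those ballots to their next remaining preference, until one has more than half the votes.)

Boston

Round 1: Edmonton 9, Geneva 8, Boston 17, Denver 26, Houston 10, Chicago 0. Chicago eliminated.
Round 2: Edmonton 9, Geneva 8, Boston 17, Denver 26, Houston 10. Geneva eliminated.
Round 3: Edmonton 9, Boston 17, Denver 34, Houston 10. Edmonton eliminated.
Round 4: Boston 26, Denver 34, Houston 10. Houston eliminated.
Round 5: Boston 36, Denver 34. Boston has a majority (≥36).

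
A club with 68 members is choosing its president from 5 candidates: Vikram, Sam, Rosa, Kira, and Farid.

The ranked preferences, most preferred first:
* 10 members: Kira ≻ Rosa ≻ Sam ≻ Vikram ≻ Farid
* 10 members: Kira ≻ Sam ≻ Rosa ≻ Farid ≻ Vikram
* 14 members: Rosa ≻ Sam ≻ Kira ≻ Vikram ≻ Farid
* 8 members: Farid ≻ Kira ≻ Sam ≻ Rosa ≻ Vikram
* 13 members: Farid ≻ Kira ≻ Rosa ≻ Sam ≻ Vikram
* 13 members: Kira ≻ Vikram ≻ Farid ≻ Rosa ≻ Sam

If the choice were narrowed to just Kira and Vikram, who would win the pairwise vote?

Kira is ranked above Vikram on 68 ballots; Vikram above Kira on 0.

Kira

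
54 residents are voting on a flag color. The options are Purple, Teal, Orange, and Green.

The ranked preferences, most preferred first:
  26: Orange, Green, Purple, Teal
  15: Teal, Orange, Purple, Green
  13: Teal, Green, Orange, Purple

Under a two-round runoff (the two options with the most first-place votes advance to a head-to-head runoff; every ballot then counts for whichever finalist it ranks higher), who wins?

Teal

Round 1 first-place votes: Purple 0, Teal 28, Orange 26, Green 0. Teal and Orange advance.
Runoff: Teal is ranked above Orange on 28 ballots, Orange above Teal on 26.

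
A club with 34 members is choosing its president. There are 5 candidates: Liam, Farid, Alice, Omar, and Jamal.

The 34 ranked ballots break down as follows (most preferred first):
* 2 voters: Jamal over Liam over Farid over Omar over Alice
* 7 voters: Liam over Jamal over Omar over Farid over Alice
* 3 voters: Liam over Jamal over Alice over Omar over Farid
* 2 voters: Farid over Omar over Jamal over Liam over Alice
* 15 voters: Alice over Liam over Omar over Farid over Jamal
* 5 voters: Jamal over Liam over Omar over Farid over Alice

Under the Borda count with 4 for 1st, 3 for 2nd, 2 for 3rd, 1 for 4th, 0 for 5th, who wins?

Liam: 2×3 + 7×4 + 3×4 + 2×1 + 15×3 + 5×3 = 108
Farid: 2×2 + 7×1 + 3×0 + 2×4 + 15×1 + 5×1 = 39
Alice: 2×0 + 7×0 + 3×2 + 2×0 + 15×4 + 5×0 = 66
Omar: 2×1 + 7×2 + 3×1 + 2×3 + 15×2 + 5×2 = 65
Jamal: 2×4 + 7×3 + 3×3 + 2×2 + 15×0 + 5×4 = 62

Liam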